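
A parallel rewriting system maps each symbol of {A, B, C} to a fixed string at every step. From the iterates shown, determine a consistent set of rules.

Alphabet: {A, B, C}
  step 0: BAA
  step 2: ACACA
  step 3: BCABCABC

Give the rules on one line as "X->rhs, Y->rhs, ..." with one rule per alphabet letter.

A->BC, B->C, C->A

  step 2 ⇒ step 3: ACACA ⇒ BC·A·BC·A·BC
    A ↦ BC
    C ↦ A
    B ↦ C  (constrained at step 0)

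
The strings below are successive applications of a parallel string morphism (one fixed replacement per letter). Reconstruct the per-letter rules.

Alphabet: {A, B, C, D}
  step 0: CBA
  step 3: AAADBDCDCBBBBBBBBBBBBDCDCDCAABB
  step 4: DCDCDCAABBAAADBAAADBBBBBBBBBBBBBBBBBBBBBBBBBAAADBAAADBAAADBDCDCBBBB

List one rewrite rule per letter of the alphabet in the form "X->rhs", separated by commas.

  step 3 ⇒ step 4: AAADBDCDCBBBBBBBBBBBBDCDCDCAABB ⇒ DC·DC·DC·AA·BB·AA·ADB·AA·ADB·BB·BB·BB·BB·BB·BB·BB·BB·BB·BB·BB·BB·AA·ADB·AA·ADB·AA·ADB·DC·DC·BB·BB
    A ↦ DC
    B ↦ BB
    C ↦ ADB
    D ↦ AA

A->DC, B->BB, C->ADB, D->AA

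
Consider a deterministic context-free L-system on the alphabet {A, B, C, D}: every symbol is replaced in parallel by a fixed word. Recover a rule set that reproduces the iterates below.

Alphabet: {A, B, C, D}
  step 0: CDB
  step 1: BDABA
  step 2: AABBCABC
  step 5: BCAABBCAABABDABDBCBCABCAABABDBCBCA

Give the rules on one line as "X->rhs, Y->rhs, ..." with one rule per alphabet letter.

  step 1 ⇒ step 2: BDABA ⇒ A·AB·BC·A·BC
    A ↦ BC
    B ↦ A
    D ↦ AB
  step 0 ⇒ step 1: CDB ⇒ BD·AB·A
    C ↦ BD

A->BC, B->A, C->BD, D->AB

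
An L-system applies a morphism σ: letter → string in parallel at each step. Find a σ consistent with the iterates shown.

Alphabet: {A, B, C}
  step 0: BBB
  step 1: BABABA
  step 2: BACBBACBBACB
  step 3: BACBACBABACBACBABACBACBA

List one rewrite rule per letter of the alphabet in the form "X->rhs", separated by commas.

  step 2 ⇒ step 3: BACBBACBBACB ⇒ BA·CB·AC·BA·BA·CB·AC·BA·BA·CB·AC·BA
    A ↦ CB
    B ↦ BA
    C ↦ AC

A->CB, B->BA, C->AC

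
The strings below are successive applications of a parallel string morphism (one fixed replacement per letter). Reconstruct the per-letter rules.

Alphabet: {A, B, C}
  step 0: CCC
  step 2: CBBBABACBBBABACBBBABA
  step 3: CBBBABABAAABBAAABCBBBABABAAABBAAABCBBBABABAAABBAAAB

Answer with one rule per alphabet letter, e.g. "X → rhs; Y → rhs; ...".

  step 2 ⇒ step 3: CBBBABACBBBABACBBBABA ⇒ CBB·BA·BA·BA·AAB·BA·AAB·CBB·BA·BA·BA·AAB·BA·AAB·CBB·BA·BA·BA·AAB·BA·AAB
    A ↦ AAB
    B ↦ BA
    C ↦ CBB

A->AAB, B->BA, C->CBB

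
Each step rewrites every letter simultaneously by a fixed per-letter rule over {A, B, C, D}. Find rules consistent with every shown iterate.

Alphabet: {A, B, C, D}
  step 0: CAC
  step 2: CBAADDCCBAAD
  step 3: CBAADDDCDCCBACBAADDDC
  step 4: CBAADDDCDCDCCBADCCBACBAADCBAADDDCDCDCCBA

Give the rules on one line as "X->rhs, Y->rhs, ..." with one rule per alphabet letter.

  step 3 ⇒ step 4: CBAADDDCDCCBACBAADDDC ⇒ CBA·A·D·D·DC·DC·DC·CBA·DC·CBA·CBA·A·D·CBA·A·D·D·DC·DC·DC·CBA
    A ↦ D
    B ↦ A
    C ↦ CBA
    D ↦ DC

A->D, B->A, C->CBA, D->DC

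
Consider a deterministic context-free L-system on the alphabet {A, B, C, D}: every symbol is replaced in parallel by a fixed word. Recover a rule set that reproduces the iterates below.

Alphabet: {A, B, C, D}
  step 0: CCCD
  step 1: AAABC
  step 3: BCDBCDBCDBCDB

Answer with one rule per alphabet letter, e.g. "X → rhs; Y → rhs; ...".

A->DB, B->D, C->A, D->BC

  step 0 ⇒ step 1: CCCD ⇒ A·A·A·BC
    C ↦ A
    D ↦ BC
    A ↦ DB  (constrained at step 1)
    B ↦ D  (constrained at step 1)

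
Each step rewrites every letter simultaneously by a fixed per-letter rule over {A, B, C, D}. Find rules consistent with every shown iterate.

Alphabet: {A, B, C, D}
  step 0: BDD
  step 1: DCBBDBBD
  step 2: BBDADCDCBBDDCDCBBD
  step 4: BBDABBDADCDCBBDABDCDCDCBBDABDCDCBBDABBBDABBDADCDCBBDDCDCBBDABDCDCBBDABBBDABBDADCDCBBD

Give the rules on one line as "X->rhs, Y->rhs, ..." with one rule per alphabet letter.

A->AB, B->DC, C->A, D->BBD

  step 1 ⇒ step 2: DCBBDBBD ⇒ BBD·A·DC·DC·BBD·DC·DC·BBD
    B ↦ DC
    C ↦ A
    D ↦ BBD
    A ↦ AB  (constrained at step 2)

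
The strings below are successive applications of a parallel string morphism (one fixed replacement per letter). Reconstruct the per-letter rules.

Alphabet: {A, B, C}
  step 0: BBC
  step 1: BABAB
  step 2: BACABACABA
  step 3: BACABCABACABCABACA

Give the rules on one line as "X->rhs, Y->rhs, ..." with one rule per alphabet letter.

  step 2 ⇒ step 3: BACABACABA ⇒ BA·CA·B·CA·BA·CA·B·CA·BA·CA
    A ↦ CA
    B ↦ BA
    C ↦ B

A->CA, B->BA, C->B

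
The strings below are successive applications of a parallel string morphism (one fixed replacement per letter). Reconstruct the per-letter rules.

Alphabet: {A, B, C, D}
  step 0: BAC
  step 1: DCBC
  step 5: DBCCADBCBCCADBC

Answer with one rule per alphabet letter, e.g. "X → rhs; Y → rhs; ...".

  step 0 ⇒ step 1: BAC ⇒ D·C·BC
    A ↦ C
    B ↦ D
    C ↦ BC
    D ↦ A  (constrained at step 1)

A->C, B->D, C->BC, D->A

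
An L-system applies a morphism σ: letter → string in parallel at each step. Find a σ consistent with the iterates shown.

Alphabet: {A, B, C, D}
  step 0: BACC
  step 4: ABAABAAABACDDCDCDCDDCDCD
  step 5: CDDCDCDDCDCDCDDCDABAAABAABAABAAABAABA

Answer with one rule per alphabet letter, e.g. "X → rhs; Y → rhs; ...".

A->CD, B->D, C->AB, D->A

  step 4 ⇒ step 5: ABAABAAABACDDCDCDCDDCDCD ⇒ CD·D·CD·CD·D·CD·CD·CD·D·CD·AB·A·A·AB·A·AB·A·AB·A·A·AB·A·AB·A
    A ↦ CD
    B ↦ D
    C ↦ AB
    D ↦ A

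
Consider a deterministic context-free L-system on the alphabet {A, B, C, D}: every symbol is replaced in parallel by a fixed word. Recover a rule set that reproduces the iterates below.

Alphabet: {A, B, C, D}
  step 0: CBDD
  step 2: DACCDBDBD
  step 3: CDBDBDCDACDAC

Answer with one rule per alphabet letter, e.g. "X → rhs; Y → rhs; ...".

A->D, B->DA, C->BD, D->C

  step 2 ⇒ step 3: DACCDBDBD ⇒ C·D·BD·BD·C·DA·C·DA·C
    A ↦ D
    B ↦ DA
    C ↦ BD
    D ↦ C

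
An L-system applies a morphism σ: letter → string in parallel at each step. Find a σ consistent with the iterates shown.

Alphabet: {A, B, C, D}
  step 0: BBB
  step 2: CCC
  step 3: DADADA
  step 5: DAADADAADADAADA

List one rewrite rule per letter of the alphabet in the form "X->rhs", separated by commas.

  step 2 ⇒ step 3: CCC ⇒ DA·DA·DA
    C ↦ DA
    A ↦ C  (constrained at step 3)
    B ↦ A  (constrained at step 0)
    D ↦ CB  (constrained at step 3)

A->C, B->A, C->DA, D->CB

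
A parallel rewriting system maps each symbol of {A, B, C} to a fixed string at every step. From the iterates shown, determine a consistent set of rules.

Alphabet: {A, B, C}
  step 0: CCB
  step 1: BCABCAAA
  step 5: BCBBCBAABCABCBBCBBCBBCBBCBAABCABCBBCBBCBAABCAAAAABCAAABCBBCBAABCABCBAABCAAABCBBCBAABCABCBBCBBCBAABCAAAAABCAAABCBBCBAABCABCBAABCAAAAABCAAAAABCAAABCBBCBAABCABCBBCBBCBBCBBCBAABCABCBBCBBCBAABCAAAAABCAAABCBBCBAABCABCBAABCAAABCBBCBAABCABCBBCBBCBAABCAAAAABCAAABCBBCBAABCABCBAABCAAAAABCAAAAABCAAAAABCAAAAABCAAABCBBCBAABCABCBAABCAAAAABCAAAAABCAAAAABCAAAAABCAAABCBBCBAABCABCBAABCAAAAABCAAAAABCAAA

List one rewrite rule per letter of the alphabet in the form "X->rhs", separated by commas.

  step 0 ⇒ step 1: CCB ⇒ BCA·BCA·AA
    B ↦ AA
    C ↦ BCA
    A ↦ BCB  (constrained at step 1)

A->BCB, B->AA, C->BCA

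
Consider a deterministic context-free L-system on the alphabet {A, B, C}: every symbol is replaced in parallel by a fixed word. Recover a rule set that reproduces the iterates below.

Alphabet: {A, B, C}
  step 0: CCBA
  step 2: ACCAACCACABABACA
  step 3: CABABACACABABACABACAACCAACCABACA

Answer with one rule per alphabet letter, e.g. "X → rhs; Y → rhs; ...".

  step 2 ⇒ step 3: ACCAACCACABABACA ⇒ CA·BA·BA·CA·CA·BA·BA·CA·BA·CA·AC·CA·AC·CA·BA·CA
    A ↦ CA
    B ↦ AC
    C ↦ BA

A->CA, B->AC, C->BA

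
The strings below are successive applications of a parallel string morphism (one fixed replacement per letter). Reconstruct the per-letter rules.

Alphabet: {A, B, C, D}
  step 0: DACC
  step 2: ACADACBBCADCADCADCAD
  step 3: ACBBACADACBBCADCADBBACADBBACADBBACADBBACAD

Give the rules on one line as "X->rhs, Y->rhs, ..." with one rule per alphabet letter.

  step 2 ⇒ step 3: ACADACBBCADCADCADCAD ⇒ AC·BB·AC·AD·AC·BB·CAD·CAD·BB·AC·AD·BB·AC·AD·BB·AC·AD·BB·AC·AD
    A ↦ AC
    B ↦ CAD
    C ↦ BB
    D ↦ AD

A->AC, B->CAD, C->BB, D->AD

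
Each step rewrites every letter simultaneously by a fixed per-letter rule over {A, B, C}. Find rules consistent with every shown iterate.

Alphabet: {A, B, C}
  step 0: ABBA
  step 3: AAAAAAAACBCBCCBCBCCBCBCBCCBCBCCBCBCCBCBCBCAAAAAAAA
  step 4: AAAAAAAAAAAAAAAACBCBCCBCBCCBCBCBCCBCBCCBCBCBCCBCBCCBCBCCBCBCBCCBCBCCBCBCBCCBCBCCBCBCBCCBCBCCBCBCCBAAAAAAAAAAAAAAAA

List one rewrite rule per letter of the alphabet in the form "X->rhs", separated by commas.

A->AA, B->CBC, C->CB

  step 3 ⇒ step 4: AAAAAAAACBCBCCBCBCCBCBCBCCBCBCCBCBCCBCBCBCAAAAAAAA ⇒ AA·AA·AA·AA·AA·AA·AA·AA·CB·CBC·CB·CBC·CB·CB·CBC·CB·CBC·CB·CB·CBC·CB·CBC·CB·CBC·CB·CB·CBC·CB·CBC·CB·CB·CBC·CB·CBC·CB·CB·CBC·CB·CBC·CB·CBC·CB·AA·AA·AA·AA·AA·AA·AA·AA
    A ↦ AA
    B ↦ CBC
    C ↦ CB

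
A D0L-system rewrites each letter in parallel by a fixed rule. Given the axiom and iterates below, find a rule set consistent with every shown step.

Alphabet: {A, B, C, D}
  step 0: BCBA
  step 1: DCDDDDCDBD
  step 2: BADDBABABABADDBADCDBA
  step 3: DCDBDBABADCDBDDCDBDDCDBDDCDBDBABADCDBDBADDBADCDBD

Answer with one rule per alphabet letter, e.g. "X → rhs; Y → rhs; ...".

  step 2 ⇒ step 3: BADDBABABABADDBADCDBA ⇒ DCD·BD·BA·BA·DCD·BD·DCD·BD·DCD·BD·DCD·BD·BA·BA·DCD·BD·BA·DD·BA·DCD·BD
    A ↦ BD
    B ↦ DCD
    C ↦ DD
    D ↦ BA

A->BD, B->DCD, C->DD, D->BA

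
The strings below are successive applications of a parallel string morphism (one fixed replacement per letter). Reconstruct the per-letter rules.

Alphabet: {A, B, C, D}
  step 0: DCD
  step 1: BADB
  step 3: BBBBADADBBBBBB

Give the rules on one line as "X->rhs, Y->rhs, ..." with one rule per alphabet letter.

  step 0 ⇒ step 1: DCD ⇒ B·AD·B
    C ↦ AD
    D ↦ B
    A ↦ CC  (constrained at step 1)
    B ↦ BB  (constrained at step 1)

A->CC, B->BB, C->AD, D->B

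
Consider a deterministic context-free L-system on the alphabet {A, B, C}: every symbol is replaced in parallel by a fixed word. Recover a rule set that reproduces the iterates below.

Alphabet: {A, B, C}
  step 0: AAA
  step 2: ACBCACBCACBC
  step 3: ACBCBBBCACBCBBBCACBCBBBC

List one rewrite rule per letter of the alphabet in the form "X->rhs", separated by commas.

  step 2 ⇒ step 3: ACBCACBCACBC ⇒ AC·BC·BB·BC·AC·BC·BB·BC·AC·BC·BB·BC
    A ↦ AC
    B ↦ BB
    C ↦ BC

A->AC, B->BB, C->BC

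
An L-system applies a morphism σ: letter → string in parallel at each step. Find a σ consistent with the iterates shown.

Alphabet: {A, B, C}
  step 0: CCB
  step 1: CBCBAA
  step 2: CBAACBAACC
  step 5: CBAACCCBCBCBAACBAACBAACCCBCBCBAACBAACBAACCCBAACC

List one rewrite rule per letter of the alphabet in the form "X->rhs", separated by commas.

  step 1 ⇒ step 2: CBCBAA ⇒ CB·AA·CB·AA·C·C
    A ↦ C
    B ↦ AA
    C ↦ CB

A->C, B->AA, C->CB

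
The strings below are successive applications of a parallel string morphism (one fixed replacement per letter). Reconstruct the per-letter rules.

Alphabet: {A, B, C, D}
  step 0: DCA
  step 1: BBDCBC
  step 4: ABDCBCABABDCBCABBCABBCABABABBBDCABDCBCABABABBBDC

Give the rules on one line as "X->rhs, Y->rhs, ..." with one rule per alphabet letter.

  step 0 ⇒ step 1: DCA ⇒ BB·DC·BC
    A ↦ BC
    C ↦ DC
    D ↦ BB
    B ↦ AB  (constrained at step 1)

A->BC, B->AB, C->DC, D->BB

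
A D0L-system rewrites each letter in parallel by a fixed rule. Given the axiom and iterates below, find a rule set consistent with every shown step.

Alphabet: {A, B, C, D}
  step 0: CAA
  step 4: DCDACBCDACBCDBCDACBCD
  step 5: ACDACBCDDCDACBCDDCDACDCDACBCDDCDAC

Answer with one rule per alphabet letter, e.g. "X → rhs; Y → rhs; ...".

  step 4 ⇒ step 5: DCDACBCDACBCDBCDACBCD ⇒ AC·D·AC·BC·D·DC·D·AC·BC·D·DC·D·AC·DC·D·AC·BC·D·DC·D·AC
    A ↦ BC
    B ↦ DC
    C ↦ D
    D ↦ AC

A->BC, B->DC, C->D, D->AC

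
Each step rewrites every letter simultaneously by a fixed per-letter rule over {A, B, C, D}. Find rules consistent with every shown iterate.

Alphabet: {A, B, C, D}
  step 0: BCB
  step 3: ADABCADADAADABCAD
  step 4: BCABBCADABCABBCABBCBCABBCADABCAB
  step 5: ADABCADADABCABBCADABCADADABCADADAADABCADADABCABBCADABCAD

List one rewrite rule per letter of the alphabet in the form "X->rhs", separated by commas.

  step 4 ⇒ step 5: BCABBCADABCABBCABBCBCABBCADABCAB ⇒ AD·A·BC·AD·AD·A·BC·AB·BC·AD·A·BC·AD·AD·A·BC·AD·AD·A·AD·A·BC·AD·AD·A·BC·AB·BC·AD·A·BC·AD
    A ↦ BC
    B ↦ AD
    C ↦ A
    D ↦ AB

A->BC, B->AD, C->A, D->AB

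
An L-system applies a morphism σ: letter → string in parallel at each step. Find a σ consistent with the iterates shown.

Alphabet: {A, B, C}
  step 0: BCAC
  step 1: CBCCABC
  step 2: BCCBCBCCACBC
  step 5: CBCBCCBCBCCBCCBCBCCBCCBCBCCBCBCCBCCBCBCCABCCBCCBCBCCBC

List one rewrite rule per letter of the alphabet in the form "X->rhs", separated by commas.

A->CA, B->C, C->BC

  step 1 ⇒ step 2: CBCCABC ⇒ BC·C·BC·BC·CA·C·BC
    A ↦ CA
    B ↦ C
    C ↦ BC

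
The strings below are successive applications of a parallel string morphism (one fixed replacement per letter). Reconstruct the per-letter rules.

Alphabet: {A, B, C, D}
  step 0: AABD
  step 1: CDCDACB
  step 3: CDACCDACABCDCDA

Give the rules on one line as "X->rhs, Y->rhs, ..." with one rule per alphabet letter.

  step 0 ⇒ step 1: AABD ⇒ CD·CD·AC·B
    A ↦ CD
    B ↦ AC
    D ↦ B
    C ↦ A  (constrained at step 1)

A->CD, B->AC, C->A, D->B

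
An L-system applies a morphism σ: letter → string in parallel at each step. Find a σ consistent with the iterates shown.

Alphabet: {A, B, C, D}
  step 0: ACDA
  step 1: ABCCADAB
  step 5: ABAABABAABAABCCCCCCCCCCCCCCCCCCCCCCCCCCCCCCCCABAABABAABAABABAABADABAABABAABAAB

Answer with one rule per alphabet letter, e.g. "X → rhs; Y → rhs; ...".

  step 0 ⇒ step 1: ACDA ⇒ AB·CC·AD·AB
    A ↦ AB
    C ↦ CC
    D ↦ AD
    B ↦ A  (constrained at step 1)

A->AB, B->A, C->CC, D->AD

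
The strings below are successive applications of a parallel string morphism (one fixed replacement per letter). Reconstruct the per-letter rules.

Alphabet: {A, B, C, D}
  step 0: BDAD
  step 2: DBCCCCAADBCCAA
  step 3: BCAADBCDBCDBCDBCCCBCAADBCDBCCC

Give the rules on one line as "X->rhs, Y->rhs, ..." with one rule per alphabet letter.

A->C, B->CAA, C->DBC, D->B

  step 2 ⇒ step 3: DBCCCCAADBCCAA ⇒ B·CAA·DBC·DBC·DBC·DBC·C·C·B·CAA·DBC·DBC·C·C
    A ↦ C
    B ↦ CAA
    C ↦ DBC
    D ↦ B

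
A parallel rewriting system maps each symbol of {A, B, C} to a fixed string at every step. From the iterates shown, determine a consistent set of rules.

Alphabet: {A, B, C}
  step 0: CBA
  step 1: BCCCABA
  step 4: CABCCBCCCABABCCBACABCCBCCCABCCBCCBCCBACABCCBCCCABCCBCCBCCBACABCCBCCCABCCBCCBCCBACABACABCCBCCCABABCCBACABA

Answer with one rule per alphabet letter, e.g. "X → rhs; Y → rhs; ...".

  step 0 ⇒ step 1: CBA ⇒ BCC·CA·BA
    A ↦ BA
    B ↦ CA
    C ↦ BCC

A->BA, B->CA, C->BCC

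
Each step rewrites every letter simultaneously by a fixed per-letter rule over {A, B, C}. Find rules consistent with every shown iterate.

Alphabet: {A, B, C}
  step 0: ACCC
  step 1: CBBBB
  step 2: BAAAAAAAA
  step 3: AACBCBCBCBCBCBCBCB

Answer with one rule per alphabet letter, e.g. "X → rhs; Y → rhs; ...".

A->CB, B->AA, C->B

  step 2 ⇒ step 3: BAAAAAAAA ⇒ AA·CB·CB·CB·CB·CB·CB·CB·CB
    A ↦ CB
    B ↦ AA
  step 0 ⇒ step 1: ACCC ⇒ CB·B·B·B
    C ↦ B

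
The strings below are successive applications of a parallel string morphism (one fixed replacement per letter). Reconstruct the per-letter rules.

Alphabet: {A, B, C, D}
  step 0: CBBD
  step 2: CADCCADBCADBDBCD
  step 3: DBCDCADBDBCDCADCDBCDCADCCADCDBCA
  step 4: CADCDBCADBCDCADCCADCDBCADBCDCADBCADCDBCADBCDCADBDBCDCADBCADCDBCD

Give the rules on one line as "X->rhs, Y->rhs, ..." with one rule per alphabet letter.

  step 3 ⇒ step 4: DBCDCADBDBCDCADCDBCDCADCCADCDBCA ⇒ CA·DC·DB·CA·DB·CD·CA·DC·CA·DC·DB·CA·DB·CD·CA·DB·CA·DC·DB·CA·DB·CD·CA·DB·DB·CD·CA·DB·CA·DC·DB·CD
    A ↦ CD
    B ↦ DC
    C ↦ DB
    D ↦ CA

A->CD, B->DC, C->DB, D->CA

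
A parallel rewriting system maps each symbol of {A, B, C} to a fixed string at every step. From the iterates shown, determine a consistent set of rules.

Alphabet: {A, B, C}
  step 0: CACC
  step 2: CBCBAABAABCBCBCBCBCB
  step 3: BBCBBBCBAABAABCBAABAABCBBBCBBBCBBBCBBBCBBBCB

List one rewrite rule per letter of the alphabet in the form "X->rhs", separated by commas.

  step 2 ⇒ step 3: CBCBAABAABCBCBCBCBCB ⇒ BB·CB·BB·CB·AAB·AAB·CB·AAB·AAB·CB·BB·CB·BB·CB·BB·CB·BB·CB·BB·CB
    A ↦ AAB
    B ↦ CB
    C ↦ BB

A->AAB, B->CB, C->BB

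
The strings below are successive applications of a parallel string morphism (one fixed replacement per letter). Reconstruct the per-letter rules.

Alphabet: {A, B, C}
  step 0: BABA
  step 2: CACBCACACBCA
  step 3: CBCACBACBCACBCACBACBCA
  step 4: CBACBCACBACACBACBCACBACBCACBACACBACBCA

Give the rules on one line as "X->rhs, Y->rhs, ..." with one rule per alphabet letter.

  step 3 ⇒ step 4: CBCACBACBCACBCACBACBCA ⇒ CB·A·CB·CA·CB·A·CA·CB·A·CB·CA·CB·A·CB·CA·CB·A·CA·CB·A·CB·CA
    A ↦ CA
    B ↦ A
    C ↦ CB

A->CA, B->A, C->CB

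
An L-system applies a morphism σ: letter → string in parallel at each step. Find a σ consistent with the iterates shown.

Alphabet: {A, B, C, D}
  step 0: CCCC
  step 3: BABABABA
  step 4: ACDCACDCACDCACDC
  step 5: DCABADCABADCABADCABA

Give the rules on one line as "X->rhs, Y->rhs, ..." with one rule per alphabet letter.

A->DC, B->AC, C->A, D->B

  step 4 ⇒ step 5: ACDCACDCACDCACDC ⇒ DC·A·B·A·DC·A·B·A·DC·A·B·A·DC·A·B·A
    A ↦ DC
    C ↦ A
    D ↦ B
  step 3 ⇒ step 4: BABABABA ⇒ AC·DC·AC·DC·AC·DC·AC·DC
    B ↦ AC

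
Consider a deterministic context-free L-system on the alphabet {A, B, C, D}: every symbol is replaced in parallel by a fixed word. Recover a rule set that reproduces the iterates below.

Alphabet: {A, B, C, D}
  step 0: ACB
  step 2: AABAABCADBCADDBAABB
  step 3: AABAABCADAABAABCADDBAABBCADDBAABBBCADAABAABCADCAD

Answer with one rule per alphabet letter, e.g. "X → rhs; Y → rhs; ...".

A->AAB, B->CAD, C->DB, D->B

  step 2 ⇒ step 3: AABAABCADBCADDBAABB ⇒ AAB·AAB·CAD·AAB·AAB·CAD·DB·AAB·B·CAD·DB·AAB·B·B·CAD·AAB·AAB·CAD·CAD
    A ↦ AAB
    B ↦ CAD
    C ↦ DB
    D ↦ B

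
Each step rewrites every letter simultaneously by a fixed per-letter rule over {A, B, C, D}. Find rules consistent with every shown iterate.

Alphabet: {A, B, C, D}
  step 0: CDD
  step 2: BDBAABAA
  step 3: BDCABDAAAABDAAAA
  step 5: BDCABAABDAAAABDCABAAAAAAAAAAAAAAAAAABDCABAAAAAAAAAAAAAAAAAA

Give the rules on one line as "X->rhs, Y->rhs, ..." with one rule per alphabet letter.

A->AA, B->BD, C->B, D->CA

  step 2 ⇒ step 3: BDBAABAA ⇒ BD·CA·BD·AA·AA·BD·AA·AA
    A ↦ AA
    B ↦ BD
    D ↦ CA
    C ↦ B  (constrained at step 0)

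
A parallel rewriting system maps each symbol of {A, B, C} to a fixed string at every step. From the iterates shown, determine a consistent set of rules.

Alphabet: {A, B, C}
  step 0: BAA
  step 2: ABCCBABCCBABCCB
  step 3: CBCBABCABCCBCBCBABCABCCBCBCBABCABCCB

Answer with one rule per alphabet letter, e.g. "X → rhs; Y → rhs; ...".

  step 2 ⇒ step 3: ABCCBABCCBABCCB ⇒ CB·CB·ABC·ABC·CB·CB·CB·ABC·ABC·CB·CB·CB·ABC·ABC·CB
    A ↦ CB
    B ↦ CB
    C ↦ ABC

A->CB, B->CB, C->ABC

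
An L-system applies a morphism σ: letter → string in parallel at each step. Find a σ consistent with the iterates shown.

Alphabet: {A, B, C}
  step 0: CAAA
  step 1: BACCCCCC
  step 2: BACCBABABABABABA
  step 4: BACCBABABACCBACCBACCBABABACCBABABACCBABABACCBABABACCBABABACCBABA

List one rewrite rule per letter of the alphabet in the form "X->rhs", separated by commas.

A->CC, B->BA, C->BA

  step 1 ⇒ step 2: BACCCCCC ⇒ BA·CC·BA·BA·BA·BA·BA·BA
    A ↦ CC
    B ↦ BA
    C ↦ BA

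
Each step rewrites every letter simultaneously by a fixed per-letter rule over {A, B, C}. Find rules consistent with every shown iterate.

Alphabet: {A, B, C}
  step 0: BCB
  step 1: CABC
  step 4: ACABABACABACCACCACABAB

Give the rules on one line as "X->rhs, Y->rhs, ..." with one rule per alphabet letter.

  step 0 ⇒ step 1: BCB ⇒ C·AB·C
    B ↦ C
    C ↦ AB
    A ↦ AC  (constrained at step 1)

A->AC, B->C, C->AB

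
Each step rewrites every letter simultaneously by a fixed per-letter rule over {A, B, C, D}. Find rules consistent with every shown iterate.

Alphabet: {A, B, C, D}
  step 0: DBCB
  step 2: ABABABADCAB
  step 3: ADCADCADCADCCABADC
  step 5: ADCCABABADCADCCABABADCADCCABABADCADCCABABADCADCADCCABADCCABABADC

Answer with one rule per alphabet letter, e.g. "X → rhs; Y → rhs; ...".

A->AD, B->C, C->AB, D->CC

  step 2 ⇒ step 3: ABABABADCAB ⇒ AD·C·AD·C·AD·C·AD·CC·AB·AD·C
    A ↦ AD
    B ↦ C
    C ↦ AB
    D ↦ CC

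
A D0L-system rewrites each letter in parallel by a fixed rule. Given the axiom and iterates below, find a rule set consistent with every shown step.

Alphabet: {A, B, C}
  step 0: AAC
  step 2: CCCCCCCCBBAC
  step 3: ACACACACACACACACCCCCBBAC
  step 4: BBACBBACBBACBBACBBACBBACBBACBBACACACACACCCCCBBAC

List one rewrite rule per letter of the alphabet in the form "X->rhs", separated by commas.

  step 3 ⇒ step 4: ACACACACACACACACCCCCBBAC ⇒ BB·AC·BB·AC·BB·AC·BB·AC·BB·AC·BB·AC·BB·AC·BB·AC·AC·AC·AC·AC·CC·CC·BB·AC
    A ↦ BB
    B ↦ CC
    C ↦ AC

A->BB, B->CC, C->AC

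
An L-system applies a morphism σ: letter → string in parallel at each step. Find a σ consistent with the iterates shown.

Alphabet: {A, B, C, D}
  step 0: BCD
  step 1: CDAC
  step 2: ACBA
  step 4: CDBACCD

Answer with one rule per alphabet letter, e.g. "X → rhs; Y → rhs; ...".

A->B, B->CD, C->A, D->C

  step 1 ⇒ step 2: CDAC ⇒ A·C·B·A
    A ↦ B
    C ↦ A
    D ↦ C
  step 0 ⇒ step 1: BCD ⇒ CD·A·C
    B ↦ CD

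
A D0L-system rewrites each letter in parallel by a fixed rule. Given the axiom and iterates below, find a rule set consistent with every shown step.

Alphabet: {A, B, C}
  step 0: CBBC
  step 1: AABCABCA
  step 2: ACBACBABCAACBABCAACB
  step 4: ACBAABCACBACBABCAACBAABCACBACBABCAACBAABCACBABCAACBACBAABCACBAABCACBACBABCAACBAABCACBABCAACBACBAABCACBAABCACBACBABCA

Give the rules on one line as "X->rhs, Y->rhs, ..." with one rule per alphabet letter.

A->ACB, B->ABC, C->A

  step 1 ⇒ step 2: AABCABCA ⇒ ACB·ACB·ABC·A·ACB·ABC·A·ACB
    A ↦ ACB
    B ↦ ABC
    C ↦ A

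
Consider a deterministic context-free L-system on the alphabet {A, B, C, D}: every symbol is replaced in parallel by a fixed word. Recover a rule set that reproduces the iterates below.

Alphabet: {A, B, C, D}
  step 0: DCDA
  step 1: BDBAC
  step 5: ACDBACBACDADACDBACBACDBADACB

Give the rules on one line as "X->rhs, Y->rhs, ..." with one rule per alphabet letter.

  step 0 ⇒ step 1: DCDA ⇒ B·D·B·AC
    A ↦ AC
    C ↦ D
    D ↦ B
    B ↦ AD  (constrained at step 1)

A->AC, B->AD, C->D, D->B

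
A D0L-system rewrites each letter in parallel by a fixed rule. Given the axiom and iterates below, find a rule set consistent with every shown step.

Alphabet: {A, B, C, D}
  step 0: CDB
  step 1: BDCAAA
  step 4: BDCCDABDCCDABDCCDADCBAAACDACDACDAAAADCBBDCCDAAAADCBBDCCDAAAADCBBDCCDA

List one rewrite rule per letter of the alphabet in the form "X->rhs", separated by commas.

  step 0 ⇒ step 1: CDB ⇒ B·DC·AAA
    B ↦ AAA
    C ↦ B
    D ↦ DC
    A ↦ CDA  (constrained at step 1)

A->CDA, B->AAA, C->B, D->DC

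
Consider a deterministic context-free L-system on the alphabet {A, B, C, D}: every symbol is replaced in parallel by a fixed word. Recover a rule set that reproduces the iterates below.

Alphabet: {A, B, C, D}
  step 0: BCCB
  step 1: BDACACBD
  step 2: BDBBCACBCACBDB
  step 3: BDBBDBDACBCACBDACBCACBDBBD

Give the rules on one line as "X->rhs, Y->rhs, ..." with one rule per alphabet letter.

  step 2 ⇒ step 3: BDBBCACBCACBDB ⇒ BD·B·BD·BD·AC·BC·AC·BD·AC·BC·AC·BD·B·BD
    A ↦ BC
    B ↦ BD
    C ↦ AC
    D ↦ B

A->BC, B->BD, C->AC, D->B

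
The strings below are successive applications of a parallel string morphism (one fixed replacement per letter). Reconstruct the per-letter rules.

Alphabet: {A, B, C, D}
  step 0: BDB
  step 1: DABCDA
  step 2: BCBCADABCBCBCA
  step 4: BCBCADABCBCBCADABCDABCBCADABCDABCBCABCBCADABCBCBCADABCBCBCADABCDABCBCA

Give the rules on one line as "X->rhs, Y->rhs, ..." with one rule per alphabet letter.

A->BCA, B->DA, C->BC, D->BC

  step 1 ⇒ step 2: DABCDA ⇒ BC·BCA·DA·BC·BC·BCA
    A ↦ BCA
    B ↦ DA
    C ↦ BC
    D ↦ BC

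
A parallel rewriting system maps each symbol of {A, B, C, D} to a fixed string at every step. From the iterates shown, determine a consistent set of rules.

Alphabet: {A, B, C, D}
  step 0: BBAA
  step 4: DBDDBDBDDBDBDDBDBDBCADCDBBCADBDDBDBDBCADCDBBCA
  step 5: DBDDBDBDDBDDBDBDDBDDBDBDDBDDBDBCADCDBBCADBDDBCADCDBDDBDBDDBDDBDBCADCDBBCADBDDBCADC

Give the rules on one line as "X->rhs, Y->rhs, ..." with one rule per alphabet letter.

  step 4 ⇒ step 5: DBDDBDBDDBDBDDBDBDBCADCDBBCADBDDBDBDBCADCDBBCA ⇒ DB·D·DB·DB·D·DB·D·DB·DB·D·DB·D·DB·DB·D·DB·D·DB·D·BCA·DC·DB·BCA·DB·D·D·BCA·DC·DB·D·DB·DB·D·DB·D·DB·D·BCA·DC·DB·BCA·DB·D·D·BCA·DC
    A ↦ DC
    B ↦ D
    C ↦ BCA
    D ↦ DB

A->DC, B->D, C->BCA, D->DB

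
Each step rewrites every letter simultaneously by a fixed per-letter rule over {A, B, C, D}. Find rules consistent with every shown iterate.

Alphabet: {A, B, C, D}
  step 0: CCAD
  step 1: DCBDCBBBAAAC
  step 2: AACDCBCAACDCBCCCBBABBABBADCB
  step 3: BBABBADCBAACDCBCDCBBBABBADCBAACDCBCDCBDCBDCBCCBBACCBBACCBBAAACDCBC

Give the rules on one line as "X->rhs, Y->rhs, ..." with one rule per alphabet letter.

  step 2 ⇒ step 3: AACDCBCAACDCBCCCBBABBABBADCB ⇒ BBA·BBA·DCB·AAC·DCB·C·DCB·BBA·BBA·DCB·AAC·DCB·C·DCB·DCB·DCB·C·C·BBA·C·C·BBA·C·C·BBA·AAC·DCB·C
    A ↦ BBA
    B ↦ C
    C ↦ DCB
    D ↦ AAC

A->BBA, B->C, C->DCB, D->AAC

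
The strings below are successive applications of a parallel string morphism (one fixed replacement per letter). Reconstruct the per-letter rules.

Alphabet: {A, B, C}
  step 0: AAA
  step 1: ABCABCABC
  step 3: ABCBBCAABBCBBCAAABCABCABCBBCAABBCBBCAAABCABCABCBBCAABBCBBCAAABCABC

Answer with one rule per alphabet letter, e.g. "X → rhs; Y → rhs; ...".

  step 0 ⇒ step 1: AAA ⇒ ABC·ABC·ABC
    A ↦ ABC
    B ↦ BBC  (constrained at step 1)
    C ↦ AA  (constrained at step 1)

A->ABC, B->BBC, C->AA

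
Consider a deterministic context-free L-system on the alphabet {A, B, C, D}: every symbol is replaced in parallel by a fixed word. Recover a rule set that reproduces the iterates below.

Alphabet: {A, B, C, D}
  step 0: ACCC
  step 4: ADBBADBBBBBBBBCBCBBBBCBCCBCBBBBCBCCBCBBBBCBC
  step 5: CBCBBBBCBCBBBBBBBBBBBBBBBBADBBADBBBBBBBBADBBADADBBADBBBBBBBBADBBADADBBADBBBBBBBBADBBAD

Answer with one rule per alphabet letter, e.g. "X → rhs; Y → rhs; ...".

  step 4 ⇒ step 5: ADBBADBBBBBBBBCBCBBBBCBCCBCBBBBCBCCBCBBBBCBC ⇒ CB·C·BB·BB·CB·C·BB·BB·BB·BB·BB·BB·BB·BB·AD·BB·AD·BB·BB·BB·BB·AD·BB·AD·AD·BB·AD·BB·BB·BB·BB·AD·BB·AD·AD·BB·AD·BB·BB·BB·BB·AD·BB·AD
    A ↦ CB
    B ↦ BB
    C ↦ AD
    D ↦ C

A->CB, B->BB, C->AD, D->C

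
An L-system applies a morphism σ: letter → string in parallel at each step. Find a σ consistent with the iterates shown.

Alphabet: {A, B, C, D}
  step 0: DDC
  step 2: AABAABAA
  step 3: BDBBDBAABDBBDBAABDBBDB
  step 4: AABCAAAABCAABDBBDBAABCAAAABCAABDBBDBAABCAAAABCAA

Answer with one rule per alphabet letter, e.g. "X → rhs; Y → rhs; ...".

A->BDB, B->AA, C->B, D->BC

  step 3 ⇒ step 4: BDBBDBAABDBBDBAABDBBDB ⇒ AA·BC·AA·AA·BC·AA·BDB·BDB·AA·BC·AA·AA·BC·AA·BDB·BDB·AA·BC·AA·AA·BC·AA
    A ↦ BDB
    B ↦ AA
    D ↦ BC
    C ↦ B  (constrained at step 0)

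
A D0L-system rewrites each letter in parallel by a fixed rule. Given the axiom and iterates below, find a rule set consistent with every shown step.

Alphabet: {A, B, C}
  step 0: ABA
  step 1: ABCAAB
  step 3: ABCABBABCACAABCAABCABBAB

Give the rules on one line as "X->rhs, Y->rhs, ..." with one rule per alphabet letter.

  step 0 ⇒ step 1: ABA ⇒ AB·CA·AB
    A ↦ AB
    B ↦ CA
    C ↦ BB  (constrained at step 1)

A->AB, B->CA, C->BB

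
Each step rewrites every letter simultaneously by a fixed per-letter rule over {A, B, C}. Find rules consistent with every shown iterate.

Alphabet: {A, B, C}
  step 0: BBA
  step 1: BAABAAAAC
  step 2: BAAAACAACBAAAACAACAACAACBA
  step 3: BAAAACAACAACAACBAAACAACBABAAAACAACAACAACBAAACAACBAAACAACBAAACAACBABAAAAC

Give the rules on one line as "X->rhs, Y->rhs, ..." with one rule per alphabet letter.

A->AAC, B->BAA, C->BA

  step 2 ⇒ step 3: BAAAACAACBAAAACAACAACAACBA ⇒ BAA·AAC·AAC·AAC·AAC·BA·AAC·AAC·BA·BAA·AAC·AAC·AAC·AAC·BA·AAC·AAC·BA·AAC·AAC·BA·AAC·AAC·BA·BAA·AAC
    A ↦ AAC
    B ↦ BAA
    C ↦ BA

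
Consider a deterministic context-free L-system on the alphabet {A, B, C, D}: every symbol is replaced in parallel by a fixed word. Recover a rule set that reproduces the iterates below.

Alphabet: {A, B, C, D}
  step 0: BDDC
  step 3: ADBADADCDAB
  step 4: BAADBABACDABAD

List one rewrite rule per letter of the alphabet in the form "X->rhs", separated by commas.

  step 3 ⇒ step 4: ADBADADCDAB ⇒ B·A·AD·B·A·B·A·CD·A·B·AD
    A ↦ B
    B ↦ AD
    C ↦ CD
    D ↦ A

A->B, B->AD, C->CD, D->A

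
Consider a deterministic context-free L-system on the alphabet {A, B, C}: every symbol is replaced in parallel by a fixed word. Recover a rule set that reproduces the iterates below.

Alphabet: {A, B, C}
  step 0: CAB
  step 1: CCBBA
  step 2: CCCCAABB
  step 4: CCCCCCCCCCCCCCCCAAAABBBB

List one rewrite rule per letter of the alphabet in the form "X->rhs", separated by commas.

  step 1 ⇒ step 2: CCBBA ⇒ CC·CC·A·A·BB
    A ↦ BB
    B ↦ A
    C ↦ CC

A->BB, B->A, C->CC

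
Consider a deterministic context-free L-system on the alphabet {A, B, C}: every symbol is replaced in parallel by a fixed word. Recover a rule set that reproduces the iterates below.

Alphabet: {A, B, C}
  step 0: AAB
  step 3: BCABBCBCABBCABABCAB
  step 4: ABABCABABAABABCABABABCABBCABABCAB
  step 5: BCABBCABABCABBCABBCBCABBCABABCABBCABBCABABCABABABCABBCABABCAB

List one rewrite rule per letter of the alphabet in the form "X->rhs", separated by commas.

  step 4 ⇒ step 5: ABABCABABAABABCABABABCABBCABABCAB ⇒ BC·AB·BC·AB·A·BC·AB·BC·AB·BC·BC·AB·BC·AB·A·BC·AB·BC·AB·BC·AB·A·BC·AB·AB·A·BC·AB·BC·AB·A·BC·AB
    A ↦ BC
    B ↦ AB
    C ↦ A

A->BC, B->AB, C->A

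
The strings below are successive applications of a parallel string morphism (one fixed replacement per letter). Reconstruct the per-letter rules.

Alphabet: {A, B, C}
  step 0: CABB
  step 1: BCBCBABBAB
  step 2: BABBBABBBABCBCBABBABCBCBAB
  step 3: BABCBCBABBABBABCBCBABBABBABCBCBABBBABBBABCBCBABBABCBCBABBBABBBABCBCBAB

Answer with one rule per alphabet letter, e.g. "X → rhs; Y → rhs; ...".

A->CBC, B->BAB, C->B

  step 2 ⇒ step 3: BABBBABBBABCBCBABBABCBCBAB ⇒ BAB·CBC·BAB·BAB·BAB·CBC·BAB·BAB·BAB·CBC·BAB·B·BAB·B·BAB·CBC·BAB·BAB·CBC·BAB·B·BAB·B·BAB·CBC·BAB
    A ↦ CBC
    B ↦ BAB
    C ↦ B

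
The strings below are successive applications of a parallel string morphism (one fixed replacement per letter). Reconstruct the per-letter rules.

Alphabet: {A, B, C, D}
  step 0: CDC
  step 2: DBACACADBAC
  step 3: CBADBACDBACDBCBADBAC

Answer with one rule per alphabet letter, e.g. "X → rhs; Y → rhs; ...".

A->DB, B->A, C->AC, D->CB

  step 2 ⇒ step 3: DBACACADBAC ⇒ CB·A·DB·AC·DB·AC·DB·CB·A·DB·AC
    A ↦ DB
    B ↦ A
    C ↦ AC
    D ↦ CB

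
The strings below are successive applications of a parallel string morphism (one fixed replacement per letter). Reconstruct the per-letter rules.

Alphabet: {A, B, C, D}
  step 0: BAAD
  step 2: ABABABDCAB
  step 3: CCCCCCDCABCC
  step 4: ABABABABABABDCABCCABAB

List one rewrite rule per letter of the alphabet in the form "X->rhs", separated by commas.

  step 3 ⇒ step 4: CCCCCCDCABCC ⇒ AB·AB·AB·AB·AB·AB·DC·AB·C·C·AB·AB
    A ↦ C
    B ↦ C
    C ↦ AB
    D ↦ DC

A->C, B->C, C->AB, D->DC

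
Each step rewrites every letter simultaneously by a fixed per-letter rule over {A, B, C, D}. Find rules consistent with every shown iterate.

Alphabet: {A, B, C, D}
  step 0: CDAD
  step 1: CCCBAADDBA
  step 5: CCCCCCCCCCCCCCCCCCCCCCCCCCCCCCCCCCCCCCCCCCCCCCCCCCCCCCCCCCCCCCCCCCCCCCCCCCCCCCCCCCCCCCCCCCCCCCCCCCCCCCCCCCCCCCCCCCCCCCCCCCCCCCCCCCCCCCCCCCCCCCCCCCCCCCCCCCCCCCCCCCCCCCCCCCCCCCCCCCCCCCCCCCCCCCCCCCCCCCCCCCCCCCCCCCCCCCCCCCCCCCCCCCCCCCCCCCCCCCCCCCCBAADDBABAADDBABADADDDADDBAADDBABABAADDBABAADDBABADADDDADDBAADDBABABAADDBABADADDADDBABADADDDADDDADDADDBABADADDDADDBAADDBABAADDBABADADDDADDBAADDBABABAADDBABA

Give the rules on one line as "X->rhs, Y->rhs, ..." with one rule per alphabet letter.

  step 0 ⇒ step 1: CDAD ⇒ CCC·BA·ADD·BA
    A ↦ ADD
    C ↦ CCC
    D ↦ BA
    B ↦ D  (constrained at step 1)

A->ADD, B->D, C->CCC, D->BA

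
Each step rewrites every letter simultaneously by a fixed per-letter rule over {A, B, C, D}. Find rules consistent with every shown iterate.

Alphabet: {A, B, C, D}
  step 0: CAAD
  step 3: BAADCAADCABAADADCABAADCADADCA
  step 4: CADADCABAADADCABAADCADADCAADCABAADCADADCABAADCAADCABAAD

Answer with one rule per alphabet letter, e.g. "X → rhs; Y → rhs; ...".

A->AD, B->C, C->BA, D->CA

  step 3 ⇒ step 4: BAADCAADCABAADADCABAADCADADCA ⇒ C·AD·AD·CA·BA·AD·AD·CA·BA·AD·C·AD·AD·CA·AD·CA·BA·AD·C·AD·AD·CA·BA·AD·CA·AD·CA·BA·AD
    A ↦ AD
    B ↦ C
    C ↦ BA
    D ↦ CA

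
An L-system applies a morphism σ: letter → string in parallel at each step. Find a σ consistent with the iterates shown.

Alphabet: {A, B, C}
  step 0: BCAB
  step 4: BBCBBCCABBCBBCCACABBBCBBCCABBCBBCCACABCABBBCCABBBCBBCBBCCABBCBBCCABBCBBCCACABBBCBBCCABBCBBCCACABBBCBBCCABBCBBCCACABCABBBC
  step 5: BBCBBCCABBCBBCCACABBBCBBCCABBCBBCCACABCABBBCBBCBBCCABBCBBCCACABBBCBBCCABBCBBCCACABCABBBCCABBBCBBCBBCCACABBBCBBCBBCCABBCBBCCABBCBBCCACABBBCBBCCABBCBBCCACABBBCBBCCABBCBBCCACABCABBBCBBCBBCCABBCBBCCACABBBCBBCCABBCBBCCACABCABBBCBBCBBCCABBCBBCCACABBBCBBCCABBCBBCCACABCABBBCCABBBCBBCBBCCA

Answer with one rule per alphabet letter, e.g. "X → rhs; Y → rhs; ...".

A->B, B->BBC, C->CA

  step 4 ⇒ step 5: BBCBBCCABBCBBCCACABBBCBBCCABBCBBCCACABCABBBCCABBBCBBCBBCCABBCBBCCABBCBBCCACABBBCBBCCABBCBBCCACABBBCBBCCABBCBBCCACABCABBBC ⇒ BBC·BBC·CA·BBC·BBC·CA·CA·B·BBC·BBC·CA·BBC·BBC·CA·CA·B·CA·B·BBC·BBC·BBC·CA·BBC·BBC·CA·CA·B·BBC·BBC·CA·BBC·BBC·CA·CA·B·CA·B·BBC·CA·B·BBC·BBC·BBC·CA·CA·B·BBC·BBC·BBC·CA·BBC·BBC·CA·BBC·BBC·CA·CA·B·BBC·BBC·CA·BBC·BBC·CA·CA·B·BBC·BBC·CA·BBC·BBC·CA·CA·B·CA·B·BBC·BBC·BBC·CA·BBC·BBC·CA·CA·B·BBC·BBC·CA·BBC·BBC·CA·CA·B·CA·B·BBC·BBC·BBC·CA·BBC·BBC·CA·CA·B·BBC·BBC·CA·BBC·BBC·CA·CA·B·CA·B·BBC·CA·B·BBC·BBC·BBC·CA
    A ↦ B
    B ↦ BBC
    C ↦ CA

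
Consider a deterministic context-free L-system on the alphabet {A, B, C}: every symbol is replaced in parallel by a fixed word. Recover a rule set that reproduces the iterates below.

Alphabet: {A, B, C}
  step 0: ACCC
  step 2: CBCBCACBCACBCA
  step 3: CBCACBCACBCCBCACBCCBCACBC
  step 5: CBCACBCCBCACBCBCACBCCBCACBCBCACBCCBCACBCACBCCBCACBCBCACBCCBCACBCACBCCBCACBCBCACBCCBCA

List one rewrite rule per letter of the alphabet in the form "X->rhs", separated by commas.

  step 2 ⇒ step 3: CBCBCACBCACBCA ⇒ CB·CA·CB·CA·CB·C·CB·CA·CB·C·CB·CA·CB·C
    A ↦ C
    B ↦ CA
    C ↦ CB

A->C, B->CA, C->CB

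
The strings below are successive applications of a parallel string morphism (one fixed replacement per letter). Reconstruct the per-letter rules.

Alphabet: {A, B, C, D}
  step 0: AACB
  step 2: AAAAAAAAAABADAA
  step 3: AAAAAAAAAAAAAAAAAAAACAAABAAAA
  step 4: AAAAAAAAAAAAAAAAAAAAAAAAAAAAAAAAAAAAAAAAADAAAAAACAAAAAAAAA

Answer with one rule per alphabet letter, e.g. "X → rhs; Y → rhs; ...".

A->AA, B->CA, C->AD, D->B

  step 3 ⇒ step 4: AAAAAAAAAAAAAAAAAAAACAAABAAAA ⇒ AA·AA·AA·AA·AA·AA·AA·AA·AA·AA·AA·AA·AA·AA·AA·AA·AA·AA·AA·AA·AD·AA·AA·AA·CA·AA·AA·AA·AA
    A ↦ AA
    B ↦ CA
    C ↦ AD
  step 2 ⇒ step 3: AAAAAAAAAABADAA ⇒ AA·AA·AA·AA·AA·AA·AA·AA·AA·AA·CA·AA·B·AA·AA
    D ↦ B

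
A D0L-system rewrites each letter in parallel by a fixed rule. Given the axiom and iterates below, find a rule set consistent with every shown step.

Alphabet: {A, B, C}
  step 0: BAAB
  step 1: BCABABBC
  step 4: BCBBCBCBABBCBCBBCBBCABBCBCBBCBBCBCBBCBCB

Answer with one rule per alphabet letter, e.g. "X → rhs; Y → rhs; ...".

  step 0 ⇒ step 1: BAAB ⇒ BC·AB·AB·BC
    A ↦ AB
    B ↦ BC
    C ↦ B  (constrained at step 1)

A->AB, B->BC, C->B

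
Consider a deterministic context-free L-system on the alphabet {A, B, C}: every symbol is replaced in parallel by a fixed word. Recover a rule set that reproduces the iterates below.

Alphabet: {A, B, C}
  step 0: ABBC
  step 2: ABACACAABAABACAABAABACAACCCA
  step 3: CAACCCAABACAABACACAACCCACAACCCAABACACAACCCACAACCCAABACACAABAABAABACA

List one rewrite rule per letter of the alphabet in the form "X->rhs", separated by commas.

A->CA, B->ACC, C->ABA

  step 2 ⇒ step 3: ABACACAABAABACAABAABACAACCCA ⇒ CA·ACC·CA·ABA·CA·ABA·CA·CA·ACC·CA·CA·ACC·CA·ABA·CA·CA·ACC·CA·CA·ACC·CA·ABA·CA·CA·ABA·ABA·ABA·CA
    A ↦ CA
    B ↦ ACC
    C ↦ ABA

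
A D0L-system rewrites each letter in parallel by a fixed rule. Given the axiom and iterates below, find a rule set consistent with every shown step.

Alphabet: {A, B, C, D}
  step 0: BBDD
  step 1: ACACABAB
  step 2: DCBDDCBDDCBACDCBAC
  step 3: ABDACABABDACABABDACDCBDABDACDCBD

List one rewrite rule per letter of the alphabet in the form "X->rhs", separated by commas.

A->DCB, B->AC, C->D, D->AB

  step 2 ⇒ step 3: DCBDDCBDDCBACDCBAC ⇒ AB·D·AC·AB·AB·D·AC·AB·AB·D·AC·DCB·D·AB·D·AC·DCB·D
    A ↦ DCB
    B ↦ AC
    C ↦ D
    D ↦ AB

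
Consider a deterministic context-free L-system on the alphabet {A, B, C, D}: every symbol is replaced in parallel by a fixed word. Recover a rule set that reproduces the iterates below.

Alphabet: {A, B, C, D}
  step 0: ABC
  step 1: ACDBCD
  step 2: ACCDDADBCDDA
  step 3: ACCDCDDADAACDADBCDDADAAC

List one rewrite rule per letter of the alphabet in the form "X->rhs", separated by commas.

  step 2 ⇒ step 3: ACCDDADBCDDA ⇒ AC·CD·CD·DA·DA·AC·DA·DB·CD·DA·DA·AC
    A ↦ AC
    B ↦ DB
    C ↦ CD
    D ↦ DA

A->AC, B->DB, C->CD, D->DA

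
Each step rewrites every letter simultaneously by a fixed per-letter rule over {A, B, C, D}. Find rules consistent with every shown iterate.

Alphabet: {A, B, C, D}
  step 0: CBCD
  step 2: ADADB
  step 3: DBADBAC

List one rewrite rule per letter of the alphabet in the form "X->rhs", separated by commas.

  step 2 ⇒ step 3: ADADB ⇒ DB·A·DB·A·C
    A ↦ DB
    B ↦ C
    D ↦ A
    C ↦ D  (constrained at step 0)

A->DB, B->C, C->D, D->A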